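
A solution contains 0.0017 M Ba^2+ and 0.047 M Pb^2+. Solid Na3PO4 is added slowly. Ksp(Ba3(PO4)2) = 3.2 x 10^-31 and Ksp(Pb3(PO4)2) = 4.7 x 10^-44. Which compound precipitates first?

Each salt begins to precipitate when Q = Ksp, i.e. when [PO4^3-] reaches its threshold.
For Ba3(PO4)2: 3.2 x 10^-31 = (0.0017)^3 × [PO4^3-]^2  ⇒  [PO4^3-] = 8.1 × 10^-12 M.
For Pb3(PO4)2: 4.7 x 10^-44 = (0.047)^3 × [PO4^3-]^2  ⇒  [PO4^3-] = 2.1 x 10^-20 M.
The salt with the lower threshold [PO4^3-] precipitates first: Pb3(PO4)2.

Pb3(PO4)2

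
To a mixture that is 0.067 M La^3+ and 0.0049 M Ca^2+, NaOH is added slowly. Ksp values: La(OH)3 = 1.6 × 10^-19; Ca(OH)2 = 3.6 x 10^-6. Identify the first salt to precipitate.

Precipitation of each salt starts when its ion product equals its Ksp.
For La(OH)3: 1.6 × 10^-19 = 0.067 × [OH^-]^3  ⇒  [OH^-] = 1.3 × 10^-6 M.
For Ca(OH)2: 3.6 x 10^-6 = 0.0049 × [OH^-]^2  ⇒  [OH^-] = 2.7 × 10^-2 M.
The salt with the lower threshold [OH^-] precipitates first: La(OH)3.

La(OH)3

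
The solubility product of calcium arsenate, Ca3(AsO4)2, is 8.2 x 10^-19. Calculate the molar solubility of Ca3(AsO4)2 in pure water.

Ca3(AsO4)2(s) <=> 3 Ca^2+(aq) + 2 AsO4^3-(aq)
Ksp = [Ca^2+]^3[AsO4^3-]^2
If s mol/L of Ca3(AsO4)2 dissolves, [Ca^2+] = 3s and [AsO4^3-] = 2s.
So Ksp = (3s)^3 × (2s)^2 = 108s^5
Solving, s = (8.2 x 10^-19/108)^(1/5) = 9.5 × 10^-5 M

s ≈ 9.5 × 10^-5 M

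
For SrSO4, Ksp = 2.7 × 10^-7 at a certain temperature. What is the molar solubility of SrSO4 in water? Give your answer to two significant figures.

SrSO4(s) ⇌ Sr^2+(aq) + SO4^2-(aq)
Ksp = [Sr^2+][SO4^2-]
If s mol/L of SrSO4 dissolves, [Sr^2+] = s and [SO4^2-] = s.
Ksp = (s)(s) = s^2
s = √(2.7 × 10^-7) = 5.2 × 10^-4 M

s = 5.2e-4 M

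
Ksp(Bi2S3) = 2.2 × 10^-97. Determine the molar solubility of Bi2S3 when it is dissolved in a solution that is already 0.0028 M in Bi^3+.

s ≈ 1.0 x 10^-31 M

Bi2S3(s) ⇌ 2 Bi^3+(aq) + 3 S^2-(aq)
Ksp = [Bi^3+]^2[S^2-]^3
Let s be the molar solubility in this solution. [Bi^3+] = 0.0028 + 2s ≈ 0.0028, [S^2-] = 3s (since the Bi^3+ already present dominates).
Ksp ≈ (0.0028)^2 × (3s)^3
s = 1.0 × 10^-31 M
Check: 2s = 2.0 × 10^-31 ≪ 0.0028, so the approximation is valid.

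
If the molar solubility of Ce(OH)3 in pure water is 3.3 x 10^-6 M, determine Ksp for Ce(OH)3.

Ksp ≈ 3.2 × 10^-21

Ce(OH)3(s) ⇌ Ce^3+(aq) + 3 OH^-(aq)
For each mole of Ce(OH)3 that dissolves: [Ce^3+] = s, [OH^-] = 3s.
Ksp = [Ce^3+][OH^-]^3
Ksp = s(3s)^3 = 27s^4
Ksp = 27 × (3.3 × 10^-6)^4 = 3.2 × 10^-21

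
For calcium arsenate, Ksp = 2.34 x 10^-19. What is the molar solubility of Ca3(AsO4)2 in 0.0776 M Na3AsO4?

Ca3(AsO4)2(s) ⇌ 3 Ca^2+ + 2 AsO4^3-
Ksp = [Ca^2+]^3[AsO4^3-]^2
Let s be the molar solubility in this solution. [Ca^2+] = 3s, [AsO4^3-] = 0.0776 + 2s ≈ 0.0776 (since AsO4^3- from Na3AsO4 dominates).
Ksp ≈ (3s)^3 × (0.0776)^2
s = 1.13 × 10^-6 M
Check: 2s = 2.3 × 10^-6 ≪ 0.0776, so the approximation is valid.

s ≈ 1.13 × 10^-6 M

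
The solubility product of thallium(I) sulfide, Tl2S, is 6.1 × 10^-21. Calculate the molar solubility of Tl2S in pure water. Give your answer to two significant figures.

Tl2S(s) ⇌ 2 Tl^+ + S^2-
Ksp = [Tl^+]^2[S^2-]
If s mol/L of Tl2S dissolves, [Tl^+] = 2s and [S^2-] = s.
Substituting: Ksp = (2s)^2s = 4s^3
s = (6.1 × 10^-21 / 4)^(1/3) = 1.2 x 10^-7 M

s = 1.2 × 10^-7 M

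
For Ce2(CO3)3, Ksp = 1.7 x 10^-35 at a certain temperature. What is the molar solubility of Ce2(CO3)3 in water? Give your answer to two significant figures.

Ce2(CO3)3(s) <=> 2 Ce^3+ + 3 CO3^2-
Ksp = [Ce^3+]^2[CO3^2-]^3
With molar solubility s: [Ce^3+] = 2s, [CO3^2-] = 3s.
So Ksp = (2s)^2 × (3s)^3 = 108s^5
s = (1.7 x 10^-35 / 108)^(1/5) = 4.4 × 10^-8 M

4.4 × 10^-8 M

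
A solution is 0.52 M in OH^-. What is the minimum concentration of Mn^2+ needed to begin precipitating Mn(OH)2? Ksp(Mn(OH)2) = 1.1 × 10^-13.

Mn(OH)2(s) ⇌ Mn^2+(aq) + 2 OH^-(aq)
Ksp = [Mn^2+][OH^-]^2
Precipitation begins when Q = Ksp. With [OH^-] = 0.52 M:
1.1 × 10^-13 = (0.52)^2 × [Mn^2+]
[Mn^2+] = (1.1 × 10^-13 / 2.70 x 10^-1) = 4.1 × 10^-13 M

4.1e-13 M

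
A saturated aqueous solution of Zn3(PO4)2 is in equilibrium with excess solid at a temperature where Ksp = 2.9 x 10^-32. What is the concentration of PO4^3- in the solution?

[PO4^3-] ≈ 3.9e-7 M

Zn3(PO4)2(s) ⇌ 3 Zn^2+(aq) + 2 PO4^3-(aq)
Ksp = [Zn^2+]^3[PO4^3-]^2
With molar solubility s: [Zn^2+] = 3s, [PO4^3-] = 2s.
So Ksp = (3s)^3 × (2s)^2 = 108s^5
s = (2.9 x 10^-32 / 108)^(1/5) = 1.93 x 10^-7 M
[PO4^3-] = 2s = 3.9 x 10^-7 M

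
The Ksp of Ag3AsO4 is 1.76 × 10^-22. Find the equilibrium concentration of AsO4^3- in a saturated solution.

[AsO4^3-] ≈ 1.60e-6 M

Ag3AsO4(s) ⇌ 3 Ag^+ + AsO4^3-
Ksp = [Ag^+]^3[AsO4^3-]
With molar solubility s: [Ag^+] = 3s, [AsO4^3-] = s.
Ksp = (3s)^3s = 27s^4
s = (1.76 × 10^-22 / 27)^(1/4) = 1.598 × 10^-6 M
[AsO4^3-] = s = 1.60 × 10^-6 M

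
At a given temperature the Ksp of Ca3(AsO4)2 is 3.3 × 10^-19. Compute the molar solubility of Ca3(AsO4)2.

7.9e-5 M

Ca3(AsO4)2(s) ⇌ 3 Ca^2+(aq) + 2 AsO4^3-(aq)
Ksp = [Ca^2+]^3[AsO4^3-]^2
With molar solubility s: [Ca^2+] = 3s, [AsO4^3-] = 2s.
Ksp = (3s)^3(2s)^2 = 108s^5
Solving, s = (3.3 × 10^-19/108)^(1/5) = 7.9 × 10^-5 M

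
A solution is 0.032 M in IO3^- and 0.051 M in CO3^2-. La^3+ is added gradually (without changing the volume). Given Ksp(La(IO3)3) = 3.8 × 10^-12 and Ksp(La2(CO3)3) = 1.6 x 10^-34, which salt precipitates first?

Precipitation of each salt starts when its ion product equals its Ksp.
For La(IO3)3: 3.8 × 10^-12 = (0.032)^3 × [La^3+]  ⇒  [La^3+] = 1.2 × 10^-7 M.
For La2(CO3)3: 1.6 x 10^-34 = (0.051)^3 × [La^3+]^2  ⇒  [La^3+] = 1.1 × 10^-15 M.
The salt with the lower threshold [La^3+] precipitates first: La2(CO3)3.

La2(CO3)3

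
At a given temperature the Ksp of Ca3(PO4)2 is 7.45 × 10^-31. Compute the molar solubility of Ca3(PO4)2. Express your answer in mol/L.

Ca3(PO4)2(s) <=> 3 Ca^2+(aq) + 2 PO4^3-(aq)
Ksp = [Ca^2+]^3[PO4^3-]^2
If s mol/L of Ca3(PO4)2 dissolves, [Ca^2+] = 3s and [PO4^3-] = 2s.
So Ksp = (3s)^3 × (2s)^2 = 108s^5
Solving, s = (7.45 × 10^-31/108)^(1/5) = 3.70 × 10^-7 M

s ≈ 3.70 × 10^-7 M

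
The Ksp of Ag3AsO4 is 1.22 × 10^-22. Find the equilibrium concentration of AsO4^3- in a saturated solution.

[AsO4^3-] ≈ 1.46e-6 M

Ag3AsO4(s) ⇌ 3 Ag^+(aq) + AsO4^3-(aq)
Ksp = [Ag^+]^3[AsO4^3-]
If s mol/L of Ag3AsO4 dissolves, [Ag^+] = 3s and [AsO4^3-] = s.
So Ksp = (3s)^3 × s = 27s^4
s^4 = 1.22 × 10^-22 / 27, so s = 1.458 × 10^-6 M
[AsO4^3-] = s = 1.46 x 10^-6 M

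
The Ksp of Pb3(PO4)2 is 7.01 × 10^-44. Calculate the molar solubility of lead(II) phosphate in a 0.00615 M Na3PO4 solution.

4.09 x 10^-14 M

Pb3(PO4)2(s) ⇌ 3 Pb^2+(aq) + 2 PO4^3-(aq)
Ksp = [Pb^2+]^3[PO4^3-]^2
Let s be the molar solubility in this solution. [Pb^2+] = 3s, [PO4^3-] = 0.00615 + 2s ≈ 0.00615 (since PO4^3- from Na3PO4 dominates).
Ksp ≈ (3s)^3 × (0.00615)^2
s = 4.09 × 10^-14 M
Check: 2s = 8.2 × 10^-14 ≪ 0.00615, so the approximation is valid.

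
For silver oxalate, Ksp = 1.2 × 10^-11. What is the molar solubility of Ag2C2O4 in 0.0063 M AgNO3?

Ag2C2O4(s) ⇌ 2 Ag^+(aq) + C2O4^2-(aq)
Ksp = [Ag^+]^2[C2O4^2-]
If s mol/L dissolves here, [Ag^+] = 0.0063 + 2s ≈ 0.0063, [C2O4^2-] = s (Ksp is small, so little additional dissolves).
Ksp ≈ (0.0063)^2 × s
s = 3.0 x 10^-7 M
Check: 2s = 6.0 × 10^-7 ≪ 0.0063, so the approximation is valid.

3.0 x 10^-7 M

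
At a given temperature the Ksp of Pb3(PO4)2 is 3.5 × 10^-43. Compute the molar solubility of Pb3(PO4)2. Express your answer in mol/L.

Pb3(PO4)2(s) ⇌ 3 Pb^2+ + 2 PO4^3-
Ksp = [Pb^2+]^3[PO4^3-]^2
With molar solubility s: [Pb^2+] = 3s, [PO4^3-] = 2s.
So Ksp = (3s)^3 × (2s)^2 = 108s^5
s^5 = 3.5 × 10^-43 / 108, so s = 1.3 × 10^-9 M

s ≈ 1.3e-9 M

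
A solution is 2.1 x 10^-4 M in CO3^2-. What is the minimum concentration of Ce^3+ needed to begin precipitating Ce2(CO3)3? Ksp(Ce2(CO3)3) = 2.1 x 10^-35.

[Ce^3+] ≈ 1.5 × 10^-12 M

Ce2(CO3)3(s) <=> 2 Ce^3+ + 3 CO3^2-
Ksp = [Ce^3+]^2[CO3^2-]^3
Precipitation begins when Q = Ksp. With [CO3^2-] = 2.1 x 10^-4 M:
2.1 x 10^-35 = (2.1 x 10^-4)^3 × [Ce^3+]^2
[Ce^3+] = (2.1 x 10^-35 / 9.26 × 10^-12)^(1/2) = 1.5 × 10^-12 M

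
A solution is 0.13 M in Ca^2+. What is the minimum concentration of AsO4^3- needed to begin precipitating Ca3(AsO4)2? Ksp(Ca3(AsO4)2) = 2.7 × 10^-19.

Ca3(AsO4)2(s) ⇌ 3 Ca^2+(aq) + 2 AsO4^3-(aq)
Ksp = [Ca^2+]^3[AsO4^3-]^2
Precipitation begins when Q = Ksp. With [Ca^2+] = 0.13 M:
2.7 × 10^-19 = (0.13)^3 × [AsO4^3-]^2
[AsO4^3-] = (2.7 × 10^-19 / 2.20 × 10^-3)^(1/2) = 1.1 × 10^-8 M

1.1 × 10^-8 M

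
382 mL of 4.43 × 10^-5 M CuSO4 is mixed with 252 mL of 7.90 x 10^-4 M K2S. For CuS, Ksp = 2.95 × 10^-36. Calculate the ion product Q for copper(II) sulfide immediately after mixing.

Q ≈ 8.38e-9

Total volume = 382 + 252 = 634 mL.
[Cu^2+] = 4.43 × 10^-5 × (382/634) = 2.669 x 10^-5 M
[S^2-] = 7.90 x 10^-4 × (252/634) = 3.140 × 10^-4 M
CuS(s) <=> Cu^2+ + S^2-, so Q = [Cu^2+][S^2-]
Q = (2.669 × 10^-5)(3.140 × 10^-4) = 8.38 × 10^-9
Q > Ksp, so CuS will precipitate.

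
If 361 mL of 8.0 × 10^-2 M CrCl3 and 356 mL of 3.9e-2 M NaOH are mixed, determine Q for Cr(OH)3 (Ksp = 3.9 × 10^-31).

Total volume = 361 + 356 = 717 mL.
[Cr^3+] = 8.0 x 10^-2 × (361/717) = 4.03 x 10^-2 M
[OH^-] = 3.9 × 10^-2 × (356/717) = 1.94 × 10^-2 M
Cr(OH)3(s) ⇌ Cr^3+ + 3 OH^-, so Q = [Cr^3+][OH^-]^3
Q = (4.03 × 10^-2)(1.94 x 10^-2)^3 = 2.9 × 10^-7
Q > Ksp, so Cr(OH)3 will precipitate.

Q = 2.9 × 10^-7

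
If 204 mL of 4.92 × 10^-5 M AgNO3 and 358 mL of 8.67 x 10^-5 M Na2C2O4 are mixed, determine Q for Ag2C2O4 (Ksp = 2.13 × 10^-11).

Total volume = 204 + 358 = 562 mL.
[Ag^+] = 4.92 x 10^-5 × (204/562) = 1.786 × 10^-5 M
[C2O4^2-] = 8.67 × 10^-5 × (358/562) = 5.523 × 10^-5 M
Ag2C2O4(s) <=> 2 Ag^+(aq) + C2O4^2-(aq), so Q = [Ag^+]^2[C2O4^2-]
Q = (1.786 × 10^-5)^2(5.523 × 10^-5) = 1.76 × 10^-14
Q < Ksp, so no precipitate of Ag2C2O4 forms.

1.76 x 10^-14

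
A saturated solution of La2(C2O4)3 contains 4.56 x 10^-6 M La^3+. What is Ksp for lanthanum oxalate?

Ksp = 6.65 × 10^-27

La2(C2O4)3(s) ⇌ 2 La^3+ + 3 C2O4^2-
Stoichiometry gives [C2O4^2-] = (3/2)[La^3+] = 6.840 × 10^-6 M.
Ksp = [La^3+]^2[C2O4^2-]^3
Ksp = (4.56 × 10^-6)^2 × (6.840 × 10^-6)^3 = 6.65 × 10^-27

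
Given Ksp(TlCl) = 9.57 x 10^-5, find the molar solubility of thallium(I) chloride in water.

TlCl(s) <=> Tl^+ + Cl^-
Ksp = [Tl^+][Cl^-]
With molar solubility s: [Tl^+] = s, [Cl^-] = s.
Ksp = s × s = s^2
s = √(9.57 x 10^-5) = 9.78 × 10^-3 M

s = 9.78e-3 M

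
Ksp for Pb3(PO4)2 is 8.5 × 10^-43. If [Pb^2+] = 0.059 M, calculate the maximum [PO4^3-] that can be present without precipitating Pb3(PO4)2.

6.4 x 10^-20 M

Pb3(PO4)2(s) <=> 3 Pb^2+ + 2 PO4^3-
Ksp = [Pb^2+]^3[PO4^3-]^2
Precipitation begins when Q = Ksp. With [Pb^2+] = 0.059 M:
8.5 × 10^-43 = (0.059)^3 × [PO4^3-]^2
[PO4^3-] = (8.5 × 10^-43 / 2.05 × 10^-4)^(1/2) = 6.4 × 10^-20 M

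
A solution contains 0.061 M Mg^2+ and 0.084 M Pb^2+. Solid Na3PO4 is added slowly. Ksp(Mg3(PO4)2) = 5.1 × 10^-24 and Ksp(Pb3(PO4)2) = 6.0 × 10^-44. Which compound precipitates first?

Pb3(PO4)2

Each salt begins to precipitate when Q = Ksp, i.e. when [PO4^3-] reaches its threshold.
For Mg3(PO4)2: 5.1 × 10^-24 = (0.061)^3 × [PO4^3-]^2  ⇒  [PO4^3-] = 1.5 × 10^-10 M.
For Pb3(PO4)2: 6.0 × 10^-44 = (0.084)^3 × [PO4^3-]^2  ⇒  [PO4^3-] = 1.0 x 10^-20 M.
The salt with the lower threshold [PO4^3-] precipitates first: Pb3(PO4)2.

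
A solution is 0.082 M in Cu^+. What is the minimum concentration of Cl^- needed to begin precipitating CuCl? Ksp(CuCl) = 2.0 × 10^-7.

CuCl(s) ⇌ Cu^+ + Cl^-
Ksp = [Cu^+][Cl^-]
Precipitation begins when Q = Ksp. With [Cu^+] = 0.082 M:
2.0 × 10^-7 = (0.082) × [Cl^-]
[Cl^-] = (2.0 × 10^-7 / 8.2 × 10^-2) = 2.4 × 10^-6 M

[Cl^-] ≈ 2.4 x 10^-6 M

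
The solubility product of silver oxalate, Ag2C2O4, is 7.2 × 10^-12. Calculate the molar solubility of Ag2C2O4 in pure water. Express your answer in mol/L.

Ag2C2O4(s) <=> 2 Ag^+ + C2O4^2-
Ksp = [Ag^+]^2[C2O4^2-]
Let s = molar solubility. Then [Ag^+] = 2s and [C2O4^2-] = s.
So Ksp = (2s)^2 × s = 4s^3
s^3 = 7.2 × 10^-12 / 4, so s = 1.2 × 10^-4 M

s ≈ 1.2e-4 M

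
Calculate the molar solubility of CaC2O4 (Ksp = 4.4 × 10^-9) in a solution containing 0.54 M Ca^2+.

s = 8.1e-9 M

CaC2O4(s) ⇌ Ca^2+(aq) + C2O4^2-(aq)
Ksp = [Ca^2+][C2O4^2-]
Let s be the molar solubility in this solution. [Ca^2+] = 0.54 + s ≈ 0.54, [C2O4^2-] = s (Ksp is small, so little additional dissolves).
Ksp ≈ 0.54 × s
s = 8.1 x 10^-9 M
Check: s = 8.1 × 10^-9 ≪ 0.54, so the approximation is valid.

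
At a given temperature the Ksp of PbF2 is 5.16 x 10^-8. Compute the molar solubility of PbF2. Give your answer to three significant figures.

PbF2(s) ⇌ Pb^2+ + 2 F^-
Ksp = [Pb^2+][F^-]^2
For each mole of PbF2 that dissolves: [Pb^2+] = s, [F^-] = 2s.
Ksp = s(2s)^2 = 4s^3
s = (5.16 x 10^-8 / 4)^(1/3) = 2.35 × 10^-3 M

s ≈ 2.35 × 10^-3 M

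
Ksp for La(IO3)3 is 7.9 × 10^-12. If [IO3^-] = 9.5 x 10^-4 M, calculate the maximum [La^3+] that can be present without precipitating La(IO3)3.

9.2 x 10^-3 M

La(IO3)3(s) <=> La^3+(aq) + 3 IO3^-(aq)
Ksp = [La^3+][IO3^-]^3
Precipitation begins when Q = Ksp. With [IO3^-] = 9.5 x 10^-4 M:
7.9 × 10^-12 = (9.5 x 10^-4)^3 × [La^3+]
[La^3+] = (7.9 × 10^-12 / 8.57 × 10^-10) = 9.2 × 10^-3 M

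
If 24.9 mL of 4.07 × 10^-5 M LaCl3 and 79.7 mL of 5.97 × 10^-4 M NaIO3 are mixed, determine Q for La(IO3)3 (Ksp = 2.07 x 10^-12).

Q ≈ 9.12 × 10^-16

Total volume = 24.9 + 79.7 = 104.6 mL.
[La^3+] = 4.07 × 10^-5 × (24.9/104.6) = 9.689 × 10^-6 M
[IO3^-] = 5.97 × 10^-4 × (79.7/104.6) = 4.549 × 10^-4 M
La(IO3)3(s) ⇌ La^3+ + 3 IO3^-, so Q = [La^3+][IO3^-]^3
Q = (9.689 × 10^-6)(4.549 x 10^-4)^3 = 9.12 x 10^-16
Q < Ksp, so no precipitate of La(IO3)3 forms.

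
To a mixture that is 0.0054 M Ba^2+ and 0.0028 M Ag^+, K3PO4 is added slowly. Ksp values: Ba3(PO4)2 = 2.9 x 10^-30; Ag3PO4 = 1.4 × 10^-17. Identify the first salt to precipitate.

Ba3(PO4)2

Precipitation of each salt starts when its ion product equals its Ksp.
For Ba3(PO4)2: 2.9 x 10^-30 = (0.0054)^3 × [PO4^3-]^2  ⇒  [PO4^3-] = 4.3 x 10^-12 M.
For Ag3PO4: 1.4 × 10^-17 = (0.0028)^3 × [PO4^3-]  ⇒  [PO4^3-] = 6.4 x 10^-10 M.
The salt with the lower threshold [PO4^3-] precipitates first: Ba3(PO4)2.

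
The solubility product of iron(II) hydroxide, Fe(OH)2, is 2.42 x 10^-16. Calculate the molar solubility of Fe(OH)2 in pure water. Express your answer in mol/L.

Fe(OH)2(s) ⇌ Fe^2+(aq) + 2 OH^-(aq)
Ksp = [Fe^2+][OH^-]^2
Let s = molar solubility. Then [Fe^2+] = s and [OH^-] = 2s.
Substituting: Ksp = s(2s)^2 = 4s^3
s^3 = 2.42 x 10^-16 / 4, so s = 3.93 × 10^-6 M

3.93 × 10^-6 M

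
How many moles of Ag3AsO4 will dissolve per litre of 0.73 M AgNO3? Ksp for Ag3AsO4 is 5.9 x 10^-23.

Ag3AsO4(s) ⇌ 3 Ag^+(aq) + AsO4^3-(aq)
Ksp = [Ag^+]^3[AsO4^3-]
Let s be the molar solubility in this solution. [Ag^+] = 0.73 + 3s ≈ 0.73, [AsO4^3-] = s (Ksp is small, so little additional dissolves).
Ksp ≈ (0.73)^3 × s
s = 1.5 x 10^-22 M
Check: 3s = 4.5 × 10^-22 ≪ 0.73, so the approximation is valid.

s = 1.5 × 10^-22 M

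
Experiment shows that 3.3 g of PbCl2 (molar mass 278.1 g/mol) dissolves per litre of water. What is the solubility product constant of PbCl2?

6.7e-6

Molar solubility s = (3.3 g/L) / (278.1 g/mol) = 1.19 × 10^-2 M.
PbCl2(s) ⇌ Pb^2+ + 2 Cl^-
If s mol/L of PbCl2 dissolves, [Pb^2+] = s and [Cl^-] = 2s.
Ksp = [Pb^2+][Cl^-]^2
Substituting: Ksp = s(2s)^2 = 4s^3
With s = 1.19 x 10^-2: Ksp = 6.7 x 10^-6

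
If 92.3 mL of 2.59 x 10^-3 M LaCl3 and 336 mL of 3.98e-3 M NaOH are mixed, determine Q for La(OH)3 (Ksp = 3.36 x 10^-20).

Total volume = 92.3 + 336 = 428.3 mL.
[La^3+] = 2.59 × 10^-3 × (92.3/428.3) = 5.582 × 10^-4 M
[OH^-] = 3.98 × 10^-3 × (336/428.3) = 3.122 × 10^-3 M
La(OH)3(s) ⇌ La^3+ + 3 OH^-, so Q = [La^3+][OH^-]^3
Q = (5.582 × 10^-4)(3.122 × 10^-3)^3 = 1.70 × 10^-11
Q > Ksp, so La(OH)3 will precipitate.

1.70 × 10^-11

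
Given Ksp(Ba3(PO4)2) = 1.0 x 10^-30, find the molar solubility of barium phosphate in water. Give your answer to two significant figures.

s = 3.9e-7 M

Ba3(PO4)2(s) ⇌ 3 Ba^2+(aq) + 2 PO4^3-(aq)
Ksp = [Ba^2+]^3[PO4^3-]^2
For each mole of Ba3(PO4)2 that dissolves: [Ba^2+] = 3s, [PO4^3-] = 2s.
So Ksp = (3s)^3 × (2s)^2 = 108s^5
s^5 = 1.0 x 10^-30 / 108, so s = 3.9 x 10^-7 M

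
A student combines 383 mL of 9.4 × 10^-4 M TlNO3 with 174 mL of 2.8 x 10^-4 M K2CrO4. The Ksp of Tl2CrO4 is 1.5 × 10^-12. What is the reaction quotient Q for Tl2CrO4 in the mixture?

Total volume = 383 + 174 = 557 mL.
[Tl^+] = 9.4 x 10^-4 × (383/557) = 6.46 × 10^-4 M
[CrO4^2-] = 2.8 x 10^-4 × (174/557) = 8.75 × 10^-5 M
Tl2CrO4(s) ⇌ 2 Tl^+(aq) + CrO4^2-(aq), so Q = [Tl^+]^2[CrO4^2-]
Q = (6.46 × 10^-4)^2(8.75 x 10^-5) = 3.7 × 10^-11
Q > Ksp, so Tl2CrO4 will precipitate.

Q = 3.7 × 10^-11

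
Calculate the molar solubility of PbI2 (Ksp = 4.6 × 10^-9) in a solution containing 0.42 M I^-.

PbI2(s) <=> Pb^2+ + 2 I^-
Ksp = [Pb^2+][I^-]^2
Let s = moles of PbI2 that dissolve per litre. [Pb^2+] = s, [I^-] = 0.42 + 2s ≈ 0.42 (common-ion effect: I^- is already 0.42 M).
Ksp ≈ s × (0.42)^2
s = 2.6 x 10^-8 M
Check: 2s = 5.2 × 10^-8 ≪ 0.42, so the approximation is valid.

2.6e-8 M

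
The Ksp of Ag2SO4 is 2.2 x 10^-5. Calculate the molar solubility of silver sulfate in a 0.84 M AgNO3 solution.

Ag2SO4(s) <=> 2 Ag^+ + SO4^2-
Ksp = [Ag^+]^2[SO4^2-]
If s mol/L dissolves here, [Ag^+] = 0.84 + 2s ≈ 0.84, [SO4^2-] = s (common-ion effect: Ag^+ is already 0.84 M).
Ksp ≈ (0.84)^2 × s
s = 3.1 x 10^-5 M
Check: 2s = 6.2 × 10^-5 ≪ 0.84, so the approximation is valid.

s = 3.1e-5 M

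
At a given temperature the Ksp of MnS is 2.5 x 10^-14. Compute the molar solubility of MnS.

MnS(s) ⇌ Mn^2+ + S^2-
Ksp = [Mn^2+][S^2-]
Let s = molar solubility. Then [Mn^2+] = s and [S^2-] = s.
Ksp = (s)(s) = s^2
s = (2.5 x 10^-14)^(1/2) = 1.6 x 10^-7 M

1.6e-7 M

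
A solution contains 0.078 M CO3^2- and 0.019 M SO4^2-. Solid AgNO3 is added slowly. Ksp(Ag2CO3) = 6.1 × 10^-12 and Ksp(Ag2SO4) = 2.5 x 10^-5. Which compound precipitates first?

Ag2CO3

Precipitation of each salt starts when its ion product equals its Ksp.
For Ag2CO3: 6.1 × 10^-12 = 0.078 × [Ag^+]^2  ⇒  [Ag^+] = 8.8 × 10^-6 M.
For Ag2SO4: 2.5 x 10^-5 = 0.019 × [Ag^+]^2  ⇒  [Ag^+] = 3.6 × 10^-2 M.
The salt with the lower threshold [Ag^+] precipitates first: Ag2CO3.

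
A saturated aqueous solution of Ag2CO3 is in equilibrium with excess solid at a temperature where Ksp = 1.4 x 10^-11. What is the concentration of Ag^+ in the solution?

[Ag^+] = 3.0 × 10^-4 M

Ag2CO3(s) <=> 2 Ag^+ + CO3^2-
Ksp = [Ag^+]^2[CO3^2-]
If s mol/L of Ag2CO3 dissolves, [Ag^+] = 2s and [CO3^2-] = s.
Ksp = (2s)^2s = 4s^3
s = (1.4 x 10^-11 / 4)^(1/3) = 1.52 x 10^-4 M
[Ag^+] = 2s = 3.0 × 10^-4 M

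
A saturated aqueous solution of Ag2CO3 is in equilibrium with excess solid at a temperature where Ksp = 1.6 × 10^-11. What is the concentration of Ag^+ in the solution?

[Ag^+] ≈ 3.2e-4 M

Ag2CO3(s) ⇌ 2 Ag^+(aq) + CO3^2-(aq)
Ksp = [Ag^+]^2[CO3^2-]
For each mole of Ag2CO3 that dissolves: [Ag^+] = 2s, [CO3^2-] = s.
Ksp = (2s)^2s = 4s^3
s^3 = 1.6 × 10^-11 / 4, so s = 1.59 x 10^-4 M
[Ag^+] = 2s = 3.2 x 10^-4 M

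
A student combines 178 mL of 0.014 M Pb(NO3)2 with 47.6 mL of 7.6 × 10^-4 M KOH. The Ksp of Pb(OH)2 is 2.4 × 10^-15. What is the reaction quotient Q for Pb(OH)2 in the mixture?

2.8e-10

Total volume = 178 + 47.6 = 225.6 mL.
[Pb^2+] = 1.4 × 10^-2 × (178/225.6) = 1.10 x 10^-2 M
[OH^-] = 7.6 × 10^-4 × (47.6/225.6) = 1.60 × 10^-4 M
Pb(OH)2(s) ⇌ Pb^2+(aq) + 2 OH^-(aq), so Q = [Pb^2+][OH^-]^2
Q = (1.10 × 10^-2)(1.60 × 10^-4)^2 = 2.8 × 10^-10
Q > Ksp, so Pb(OH)2 will precipitate.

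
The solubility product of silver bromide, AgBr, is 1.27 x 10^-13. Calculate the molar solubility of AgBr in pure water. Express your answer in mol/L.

AgBr(s) <=> Ag^+(aq) + Br^-(aq)
Ksp = [Ag^+][Br^-]
With molar solubility s: [Ag^+] = s, [Br^-] = s.
Ksp = (s)(s) = s^2
s = √(1.27 x 10^-13) = 3.56 x 10^-7 M

3.56 × 10^-7 M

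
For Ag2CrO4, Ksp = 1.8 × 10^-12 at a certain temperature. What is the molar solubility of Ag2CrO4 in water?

Ag2CrO4(s) ⇌ 2 Ag^+(aq) + CrO4^2-(aq)
Ksp = [Ag^+]^2[CrO4^2-]
If s mol/L of Ag2CrO4 dissolves, [Ag^+] = 2s and [CrO4^2-] = s.
Ksp = (2s)^2s = 4s^3
Solving, s = (1.8 × 10^-12/4)^(1/3) = 7.7 × 10^-5 M

7.7e-5 M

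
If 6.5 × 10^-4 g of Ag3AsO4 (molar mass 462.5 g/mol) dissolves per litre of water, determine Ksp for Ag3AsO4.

1.1 × 10^-22

Molar solubility s = (6.5 × 10^-4 g/L) / (462.5 g/mol) = 1.41 × 10^-6 M.
Ag3AsO4(s) ⇌ 3 Ag^+(aq) + AsO4^3-(aq)
For each mole of Ag3AsO4 that dissolves: [Ag^+] = 3s, [AsO4^3-] = s.
Ksp = [Ag^+]^3[AsO4^3-]
Substituting: Ksp = (3s)^3s = 27s^4
Ksp = 27 × (1.41 × 10^-6)^4 = 1.1 × 10^-22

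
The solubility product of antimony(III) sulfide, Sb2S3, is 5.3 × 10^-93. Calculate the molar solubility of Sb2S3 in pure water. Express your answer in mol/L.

Sb2S3(s) <=> 2 Sb^3+ + 3 S^2-
Ksp = [Sb^3+]^2[S^2-]^3
If s mol/L of Sb2S3 dissolves, [Sb^3+] = 2s and [S^2-] = 3s.
Substituting: Ksp = (2s)^2(3s)^3 = 108s^5
s = (5.3 × 10^-93 / 108)^(1/5) = 1.4 × 10^-19 M

s = 1.4e-19 M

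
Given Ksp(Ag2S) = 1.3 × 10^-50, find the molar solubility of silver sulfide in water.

s = 1.5e-17 M

Ag2S(s) ⇌ 2 Ag^+(aq) + S^2-(aq)
Ksp = [Ag^+]^2[S^2-]
If s mol/L of Ag2S dissolves, [Ag^+] = 2s and [S^2-] = s.
So Ksp = (2s)^2 × s = 4s^3
s = (1.3 × 10^-50 / 4)^(1/3) = 1.5 x 10^-17 M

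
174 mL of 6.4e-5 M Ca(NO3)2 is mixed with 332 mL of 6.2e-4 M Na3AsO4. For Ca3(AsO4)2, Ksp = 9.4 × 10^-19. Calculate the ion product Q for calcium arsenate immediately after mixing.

Total volume = 174 + 332 = 506 mL.
[Ca^2+] = 6.4 × 10^-5 × (174/506) = 2.20 x 10^-5 M
[AsO4^3-] = 6.2 × 10^-4 × (332/506) = 4.07 × 10^-4 M
Ca3(AsO4)2(s) <=> 3 Ca^2+ + 2 AsO4^3-, so Q = [Ca^2+]^3[AsO4^3-]^2
Q = (2.20 x 10^-5)^3(4.07 × 10^-4)^2 = 1.8 × 10^-21
Q < Ksp, so no precipitate of Ca3(AsO4)2 forms.

Q = 1.8e-21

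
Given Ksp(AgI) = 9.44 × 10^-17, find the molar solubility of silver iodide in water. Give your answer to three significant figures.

AgI(s) ⇌ Ag^+ + I^-
Ksp = [Ag^+][I^-]
With molar solubility s: [Ag^+] = s, [I^-] = s.
Ksp = (s)(s) = s^2
s = √(9.44 × 10^-17) = 9.72 x 10^-9 M

s = 9.72 × 10^-9 M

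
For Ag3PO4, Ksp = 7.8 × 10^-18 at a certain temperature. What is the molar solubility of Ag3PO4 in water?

s ≈ 2.3e-5 M

Ag3PO4(s) ⇌ 3 Ag^+ + PO4^3-
Ksp = [Ag^+]^3[PO4^3-]
With molar solubility s: [Ag^+] = 3s, [PO4^3-] = s.
So Ksp = (3s)^3 × s = 27s^4
s^4 = 7.8 × 10^-18 / 27, so s = 2.3 x 10^-5 M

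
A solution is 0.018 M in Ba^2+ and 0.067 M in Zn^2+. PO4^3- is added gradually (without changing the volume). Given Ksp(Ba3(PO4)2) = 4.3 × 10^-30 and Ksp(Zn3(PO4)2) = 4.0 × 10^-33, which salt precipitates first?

Zn3(PO4)2

Each salt begins to precipitate when Q = Ksp, i.e. when [PO4^3-] reaches its threshold.
For Ba3(PO4)2: 4.3 × 10^-30 = (0.018)^3 × [PO4^3-]^2  ⇒  [PO4^3-] = 8.6 × 10^-13 M.
For Zn3(PO4)2: 4.0 × 10^-33 = (0.067)^3 × [PO4^3-]^2  ⇒  [PO4^3-] = 3.6 x 10^-15 M.
The salt with the lower threshold [PO4^3-] precipitates first: Zn3(PO4)2.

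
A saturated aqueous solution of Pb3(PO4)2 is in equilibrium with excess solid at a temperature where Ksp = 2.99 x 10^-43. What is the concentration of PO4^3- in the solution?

[PO4^3-] ≈ 2.45 x 10^-9 M

Pb3(PO4)2(s) ⇌ 3 Pb^2+(aq) + 2 PO4^3-(aq)
Ksp = [Pb^2+]^3[PO4^3-]^2
Let s = molar solubility. Then [Pb^2+] = 3s and [PO4^3-] = 2s.
So Ksp = (3s)^3 × (2s)^2 = 108s^5
s^5 = 2.99 x 10^-43 / 108, so s = 1.226 × 10^-9 M
[PO4^3-] = 2s = 2.45 × 10^-9 M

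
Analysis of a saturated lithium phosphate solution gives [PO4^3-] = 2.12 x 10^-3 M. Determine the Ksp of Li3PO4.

Li3PO4(s) <=> 3 Li^+(aq) + PO4^3-(aq)
Stoichiometry gives [Li^+] = (3/1)[PO4^3-] = 6.360 × 10^-3 M.
Ksp = [Li^+]^3[PO4^3-]
Ksp = (6.360 x 10^-3)^3 × 2.12 × 10^-3 = 5.45 x 10^-10

Ksp = 5.45e-10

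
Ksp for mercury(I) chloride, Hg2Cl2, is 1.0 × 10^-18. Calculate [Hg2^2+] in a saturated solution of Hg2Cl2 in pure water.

[Hg2^2+] = 6.3e-7 M

Hg2Cl2(s) ⇌ Hg2^2+(aq) + 2 Cl^-(aq)
Ksp = [Hg2^2+][Cl^-]^2
Let s = molar solubility. Then [Hg2^2+] = s and [Cl^-] = 2s.
Substituting: Ksp = s(2s)^2 = 4s^3
Solving, s = (1.0 × 10^-18/4)^(1/3) = 6.30 x 10^-7 M
[Hg2^2+] = s = 6.3 x 10^-7 M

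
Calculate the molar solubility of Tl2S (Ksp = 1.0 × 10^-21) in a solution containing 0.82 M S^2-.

Tl2S(s) <=> 2 Tl^+(aq) + S^2-(aq)
Ksp = [Tl^+]^2[S^2-]
Let s be the molar solubility in this solution. [Tl^+] = 2s, [S^2-] = 0.82 + s ≈ 0.82 (Ksp is small, so little additional dissolves).
Ksp ≈ (2s)^2 × 0.82
s = 1.7 × 10^-11 M
Check: s = 1.7 × 10^-11 ≪ 0.82, so the approximation is valid.

1.7 × 10^-11 M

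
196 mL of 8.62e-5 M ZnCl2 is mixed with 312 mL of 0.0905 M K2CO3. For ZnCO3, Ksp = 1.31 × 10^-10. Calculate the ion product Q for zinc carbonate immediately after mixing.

Total volume = 196 + 312 = 508 mL.
[Zn^2+] = 8.62 x 10^-5 × (196/508) = 3.326 x 10^-5 M
[CO3^2-] = 9.05 × 10^-2 × (312/508) = 5.558 x 10^-2 M
ZnCO3(s) ⇌ Zn^2+(aq) + CO3^2-(aq), so Q = [Zn^2+][CO3^2-]
Q = (3.326 × 10^-5)(5.558 x 10^-2) = 1.85 x 10^-6
Q > Ksp, so ZnCO3 will precipitate.

1.85 × 10^-6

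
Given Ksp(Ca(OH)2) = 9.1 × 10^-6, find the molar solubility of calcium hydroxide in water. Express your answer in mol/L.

Ca(OH)2(s) ⇌ Ca^2+ + 2 OH^-
Ksp = [Ca^2+][OH^-]^2
With molar solubility s: [Ca^2+] = s, [OH^-] = 2s.
So Ksp = s × (2s)^2 = 4s^3
Solving, s = (9.1 × 10^-6/4)^(1/3) = 1.3 × 10^-2 M

s ≈ 1.3 x 10^-2 M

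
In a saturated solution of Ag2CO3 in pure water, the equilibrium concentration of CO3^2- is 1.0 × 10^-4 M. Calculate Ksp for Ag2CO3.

4.0 × 10^-12

Ag2CO3(s) <=> 2 Ag^+(aq) + CO3^2-(aq)
Stoichiometry gives [Ag^+] = (2/1)[CO3^2-] = 2.00 × 10^-4 M.
Ksp = [Ag^+]^2[CO3^2-]
Ksp = (2.00 x 10^-4)^2 × 1.0 x 10^-4 = 4.0 x 10^-12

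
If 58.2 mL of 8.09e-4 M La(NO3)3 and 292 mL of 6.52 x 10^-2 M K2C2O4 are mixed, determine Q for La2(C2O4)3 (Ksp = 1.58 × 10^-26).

2.90 x 10^-12

Total volume = 58.2 + 292 = 350.2 mL.
[La^3+] = 8.09 x 10^-4 × (58.2/350.2) = 1.344 x 10^-4 M
[C2O4^2-] = 6.52 x 10^-2 × (292/350.2) = 5.436 x 10^-2 M
La2(C2O4)3(s) ⇌ 2 La^3+(aq) + 3 C2O4^2-(aq), so Q = [La^3+]^2[C2O4^2-]^3
Q = (1.344 × 10^-4)^2(5.436 × 10^-2)^3 = 2.90 × 10^-12
Q > Ksp, so La2(C2O4)3 will precipitate.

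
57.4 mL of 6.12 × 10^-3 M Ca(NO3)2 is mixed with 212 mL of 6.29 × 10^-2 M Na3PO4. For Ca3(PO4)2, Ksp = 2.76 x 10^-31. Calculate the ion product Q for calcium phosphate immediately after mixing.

Total volume = 57.4 + 212 = 269.4 mL.
[Ca^2+] = 6.12 × 10^-3 × (57.4/269.4) = 1.304 × 10^-3 M
[PO4^3-] = 6.29 × 10^-2 × (212/269.4) = 4.950 × 10^-2 M
Ca3(PO4)2(s) ⇌ 3 Ca^2+ + 2 PO4^3-, so Q = [Ca^2+]^3[PO4^3-]^2
Q = (1.304 × 10^-3)^3(4.950 x 10^-2)^2 = 5.43 x 10^-12
Q > Ksp, so Ca3(PO4)2 will precipitate.

5.43 × 10^-12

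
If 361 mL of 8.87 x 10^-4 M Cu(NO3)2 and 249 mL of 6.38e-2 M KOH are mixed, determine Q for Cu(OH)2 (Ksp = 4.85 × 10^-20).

Total volume = 361 + 249 = 610 mL.
[Cu^2+] = 8.87 x 10^-4 × (361/610) = 5.249 × 10^-4 M
[OH^-] = 6.38 × 10^-2 × (249/610) = 2.604 x 10^-2 M
Cu(OH)2(s) <=> Cu^2+(aq) + 2 OH^-(aq), so Q = [Cu^2+][OH^-]^2
Q = (5.249 × 10^-4)(2.604 × 10^-2)^2 = 3.56 x 10^-7
Q > Ksp, so Cu(OH)2 will precipitate.

Q ≈ 3.56e-7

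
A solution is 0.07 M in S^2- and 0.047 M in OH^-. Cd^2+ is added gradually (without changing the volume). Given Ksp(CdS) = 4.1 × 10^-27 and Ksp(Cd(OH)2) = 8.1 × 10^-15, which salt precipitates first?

CdS

Each salt begins to precipitate when Q = Ksp, i.e. when [Cd^2+] reaches its threshold.
For CdS: 4.1 × 10^-27 = 0.07 × [Cd^2+]  ⇒  [Cd^2+] = 5.9 × 10^-26 M.
For Cd(OH)2: 8.1 × 10^-15 = (0.047)^2 × [Cd^2+]  ⇒  [Cd^2+] = 3.7 x 10^-12 M.
The salt with the lower threshold [Cd^2+] precipitates first: CdS.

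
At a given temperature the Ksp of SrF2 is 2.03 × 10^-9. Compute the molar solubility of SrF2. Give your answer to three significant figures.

SrF2(s) ⇌ Sr^2+(aq) + 2 F^-(aq)
Ksp = [Sr^2+][F^-]^2
With molar solubility s: [Sr^2+] = s, [F^-] = 2s.
Ksp = s(2s)^2 = 4s^3
s = (2.03 × 10^-9 / 4)^(1/3) = 7.98 x 10^-4 M

7.98 x 10^-4 M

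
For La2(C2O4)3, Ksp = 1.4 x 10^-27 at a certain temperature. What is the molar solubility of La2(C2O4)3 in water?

1.7e-6 M

La2(C2O4)3(s) ⇌ 2 La^3+ + 3 C2O4^2-
Ksp = [La^3+]^2[C2O4^2-]^3
For each mole of La2(C2O4)3 that dissolves: [La^3+] = 2s, [C2O4^2-] = 3s.
So Ksp = (2s)^2 × (3s)^3 = 108s^5
s = (1.4 x 10^-27 / 108)^(1/5) = 1.7 × 10^-6 M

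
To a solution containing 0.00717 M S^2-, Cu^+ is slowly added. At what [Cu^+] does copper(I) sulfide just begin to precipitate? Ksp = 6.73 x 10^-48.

[Cu^+] = 3.06e-23 M

Cu2S(s) ⇌ 2 Cu^+(aq) + S^2-(aq)
Ksp = [Cu^+]^2[S^2-]
Precipitation begins when Q = Ksp. With [S^2-] = 0.00717 M:
6.73 x 10^-48 = (0.00717) × [Cu^+]^2
[Cu^+] = (6.73 x 10^-48 / 7.17 × 10^-3)^(1/2) = 3.06 x 10^-23 M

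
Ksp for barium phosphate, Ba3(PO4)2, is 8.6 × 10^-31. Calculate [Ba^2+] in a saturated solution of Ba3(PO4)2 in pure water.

Ba3(PO4)2(s) ⇌ 3 Ba^2+(aq) + 2 PO4^3-(aq)
Ksp = [Ba^2+]^3[PO4^3-]^2
With molar solubility s: [Ba^2+] = 3s, [PO4^3-] = 2s.
Substituting: Ksp = (3s)^3(2s)^2 = 108s^5
s^5 = 8.6 × 10^-31 / 108, so s = 3.80 x 10^-7 M
[Ba^2+] = 3s = 1.1 × 10^-6 M

[Ba^2+] ≈ 1.1e-6 M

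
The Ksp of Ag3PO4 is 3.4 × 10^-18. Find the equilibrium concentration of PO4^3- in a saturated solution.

[PO4^3-] = 1.9 x 10^-5 M

Ag3PO4(s) ⇌ 3 Ag^+(aq) + PO4^3-(aq)
Ksp = [Ag^+]^3[PO4^3-]
For each mole of Ag3PO4 that dissolves: [Ag^+] = 3s, [PO4^3-] = s.
Substituting: Ksp = (3s)^3s = 27s^4
Solving, s = (3.4 × 10^-18/27)^(1/4) = 1.88 × 10^-5 M
[PO4^3-] = s = 1.9 × 10^-5 M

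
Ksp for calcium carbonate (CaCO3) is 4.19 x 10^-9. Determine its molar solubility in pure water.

CaCO3(s) ⇌ Ca^2+ + CO3^2-
Ksp = [Ca^2+][CO3^2-]
If s mol/L of CaCO3 dissolves, [Ca^2+] = s and [CO3^2-] = s.
Ksp = s^2
s = (4.19 x 10^-9)^(1/2) = 6.47 × 10^-5 M

s = 6.47e-5 M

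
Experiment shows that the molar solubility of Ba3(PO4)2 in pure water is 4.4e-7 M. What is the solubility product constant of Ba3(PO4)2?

Ba3(PO4)2(s) ⇌ 3 Ba^2+ + 2 PO4^3-
If s mol/L of Ba3(PO4)2 dissolves, [Ba^2+] = 3s and [PO4^3-] = 2s.
Ksp = [Ba^2+]^3[PO4^3-]^2
So Ksp = (3s)^3 × (2s)^2 = 108s^5
Ksp = 108 × (4.4 x 10^-7)^5 = 1.8 × 10^-30

Ksp = 1.8 x 10^-30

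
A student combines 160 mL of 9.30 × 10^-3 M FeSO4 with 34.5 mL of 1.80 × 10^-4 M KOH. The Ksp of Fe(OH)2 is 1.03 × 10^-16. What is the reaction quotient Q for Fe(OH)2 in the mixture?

Q ≈ 7.80 × 10^-12

Total volume = 160 + 34.5 = 194.5 mL.
[Fe^2+] = 9.30 × 10^-3 × (160/194.5) = 7.650 × 10^-3 M
[OH^-] = 1.80 × 10^-4 × (34.5/194.5) = 3.193 × 10^-5 M
Fe(OH)2(s) ⇌ Fe^2+ + 2 OH^-, so Q = [Fe^2+][OH^-]^2
Q = (7.650 x 10^-3)(3.193 x 10^-5)^2 = 7.80 × 10^-12
Q > Ksp, so Fe(OH)2 will precipitate.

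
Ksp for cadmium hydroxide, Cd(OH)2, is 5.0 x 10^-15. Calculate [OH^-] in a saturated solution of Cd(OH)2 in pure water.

Cd(OH)2(s) ⇌ Cd^2+(aq) + 2 OH^-(aq)
Ksp = [Cd^2+][OH^-]^2
If s mol/L of Cd(OH)2 dissolves, [Cd^2+] = s and [OH^-] = 2s.
Substituting: Ksp = s(2s)^2 = 4s^3
s^3 = 5.0 x 10^-15 / 4, so s = 1.08 × 10^-5 M
[OH^-] = 2s = 2.2 × 10^-5 M

[OH^-] ≈ 2.2 × 10^-5 M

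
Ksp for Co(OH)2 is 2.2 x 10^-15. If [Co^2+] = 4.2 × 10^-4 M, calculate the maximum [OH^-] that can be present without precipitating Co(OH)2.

[OH^-] = 2.3e-6 M

Co(OH)2(s) ⇌ Co^2+ + 2 OH^-
Ksp = [Co^2+][OH^-]^2
Precipitation begins when Q = Ksp. With [Co^2+] = 4.2 × 10^-4 M:
2.2 x 10^-15 = (4.2 × 10^-4) × [OH^-]^2
[OH^-] = (2.2 x 10^-15 / 4.2 x 10^-4)^(1/2) = 2.3 × 10^-6 M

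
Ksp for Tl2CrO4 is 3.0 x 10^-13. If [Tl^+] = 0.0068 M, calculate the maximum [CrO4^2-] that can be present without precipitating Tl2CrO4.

Tl2CrO4(s) <=> 2 Tl^+(aq) + CrO4^2-(aq)
Ksp = [Tl^+]^2[CrO4^2-]
Precipitation begins when Q = Ksp. With [Tl^+] = 0.0068 M:
3.0 x 10^-13 = (0.0068)^2 × [CrO4^2-]
[CrO4^2-] = (3.0 x 10^-13 / 4.62 × 10^-5) = 6.5 × 10^-9 M

[CrO4^2-] = 6.5e-9 M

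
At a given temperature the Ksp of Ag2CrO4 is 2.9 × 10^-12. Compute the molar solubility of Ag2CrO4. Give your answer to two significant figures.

Ag2CrO4(s) ⇌ 2 Ag^+ + CrO4^2-
Ksp = [Ag^+]^2[CrO4^2-]
Let s = molar solubility. Then [Ag^+] = 2s and [CrO4^2-] = s.
Ksp = (2s)^2s = 4s^3
Solving, s = (2.9 × 10^-12/4)^(1/3) = 9.0 × 10^-5 M

s = 9.0 x 10^-5 M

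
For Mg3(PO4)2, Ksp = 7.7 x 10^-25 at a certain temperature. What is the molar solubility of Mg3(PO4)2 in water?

s = 5.9 × 10^-6 M

Mg3(PO4)2(s) ⇌ 3 Mg^2+(aq) + 2 PO4^3-(aq)
Ksp = [Mg^2+]^3[PO4^3-]^2
If s mol/L of Mg3(PO4)2 dissolves, [Mg^2+] = 3s and [PO4^3-] = 2s.
So Ksp = (3s)^3 × (2s)^2 = 108s^5
s = (7.7 x 10^-25 / 108)^(1/5) = 5.9 × 10^-6 M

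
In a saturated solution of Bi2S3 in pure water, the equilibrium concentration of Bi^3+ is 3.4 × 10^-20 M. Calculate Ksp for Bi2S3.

1.5 × 10^-97

Bi2S3(s) ⇌ 2 Bi^3+(aq) + 3 S^2-(aq)
Stoichiometry gives [S^2-] = (3/2)[Bi^3+] = 5.10 × 10^-20 M.
Ksp = [Bi^3+]^2[S^2-]^3
Ksp = (3.4 × 10^-20)^2 × (5.10 x 10^-20)^3 = 1.5 × 10^-97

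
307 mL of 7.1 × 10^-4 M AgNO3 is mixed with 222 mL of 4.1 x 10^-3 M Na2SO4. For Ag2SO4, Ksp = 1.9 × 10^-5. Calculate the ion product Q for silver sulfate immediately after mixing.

2.9 × 10^-10

Total volume = 307 + 222 = 529 mL.
[Ag^+] = 7.1 × 10^-4 × (307/529) = 4.12 x 10^-4 M
[SO4^2-] = 4.1 x 10^-3 × (222/529) = 1.72 × 10^-3 M
Ag2SO4(s) <=> 2 Ag^+ + SO4^2-, so Q = [Ag^+]^2[SO4^2-]
Q = (4.12 x 10^-4)^2(1.72 × 10^-3) = 2.9 × 10^-10
Q < Ksp, so no precipitate of Ag2SO4 forms.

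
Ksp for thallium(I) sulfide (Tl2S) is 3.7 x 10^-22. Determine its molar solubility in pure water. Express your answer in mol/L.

4.5 × 10^-8 M

Tl2S(s) ⇌ 2 Tl^+ + S^2-
Ksp = [Tl^+]^2[S^2-]
If s mol/L of Tl2S dissolves, [Tl^+] = 2s and [S^2-] = s.
So Ksp = (2s)^2 × s = 4s^3
Solving, s = (3.7 x 10^-22/4)^(1/3) = 4.5 x 10^-8 M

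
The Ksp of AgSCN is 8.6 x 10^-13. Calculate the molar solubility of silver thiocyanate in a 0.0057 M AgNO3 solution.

s ≈ 1.5 x 10^-10 M

AgSCN(s) ⇌ Ag^+ + SCN^-
Ksp = [Ag^+][SCN^-]
Let s = moles of AgSCN that dissolve per litre. [Ag^+] = 0.0057 + s ≈ 0.0057, [SCN^-] = s (since Ag^+ from AgNO3 dominates).
Ksp ≈ 0.0057 × s
s = 1.5 × 10^-10 M
Check: s = 1.5 x 10^-10 ≪ 0.0057, so the approximation is valid.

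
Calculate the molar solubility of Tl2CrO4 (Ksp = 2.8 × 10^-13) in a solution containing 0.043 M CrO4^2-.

Tl2CrO4(s) <=> 2 Tl^+ + CrO4^2-
Ksp = [Tl^+]^2[CrO4^2-]
Let s = moles of Tl2CrO4 that dissolve per litre. [Tl^+] = 2s, [CrO4^2-] = 0.043 + s ≈ 0.043 (since the CrO4^2- already present dominates).
Ksp ≈ (2s)^2 × 0.043
s = 1.3 × 10^-6 M
Check: s = 1.3 × 10^-6 ≪ 0.043, so the approximation is valid.

1.3 x 10^-6 M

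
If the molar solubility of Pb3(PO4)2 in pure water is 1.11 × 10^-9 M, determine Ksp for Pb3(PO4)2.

Pb3(PO4)2(s) ⇌ 3 Pb^2+ + 2 PO4^3-
If s mol/L of Pb3(PO4)2 dissolves, [Pb^2+] = 3s and [PO4^3-] = 2s.
Ksp = [Pb^2+]^3[PO4^3-]^2
Substituting: Ksp = (3s)^3(2s)^2 = 108s^5
Ksp = 108 × (1.11 × 10^-9)^5 = 1.82 x 10^-43

Ksp = 1.82 × 10^-43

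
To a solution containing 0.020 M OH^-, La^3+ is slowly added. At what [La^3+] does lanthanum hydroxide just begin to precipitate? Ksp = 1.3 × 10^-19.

[La^3+] = 1.6 x 10^-14 M

La(OH)3(s) ⇌ La^3+(aq) + 3 OH^-(aq)
Ksp = [La^3+][OH^-]^3
Precipitation begins when Q = Ksp. With [OH^-] = 0.020 M:
1.3 × 10^-19 = (0.020)^3 × [La^3+]
[La^3+] = (1.3 × 10^-19 / 8.00 × 10^-6) = 1.6 × 10^-14 M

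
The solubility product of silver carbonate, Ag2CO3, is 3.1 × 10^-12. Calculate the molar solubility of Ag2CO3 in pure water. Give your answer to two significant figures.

s = 9.2 × 10^-5 M

Ag2CO3(s) ⇌ 2 Ag^+(aq) + CO3^2-(aq)
Ksp = [Ag^+]^2[CO3^2-]
For each mole of Ag2CO3 that dissolves: [Ag^+] = 2s, [CO3^2-] = s.
Ksp = (2s)^2s = 4s^3
Solving, s = (3.1 × 10^-12/4)^(1/3) = 9.2 × 10^-5 M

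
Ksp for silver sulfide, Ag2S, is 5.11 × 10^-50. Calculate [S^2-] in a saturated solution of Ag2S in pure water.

[S^2-] = 2.34e-17 M

Ag2S(s) ⇌ 2 Ag^+ + S^2-
Ksp = [Ag^+]^2[S^2-]
For each mole of Ag2S that dissolves: [Ag^+] = 2s, [S^2-] = s.
Substituting: Ksp = (2s)^2s = 4s^3
s^3 = 5.11 × 10^-50 / 4, so s = 2.338 × 10^-17 M
[S^2-] = s = 2.34 × 10^-17 M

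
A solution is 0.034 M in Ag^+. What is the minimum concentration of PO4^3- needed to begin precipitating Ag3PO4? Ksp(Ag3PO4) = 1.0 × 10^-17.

[PO4^3-] = 2.5e-13 M

Ag3PO4(s) ⇌ 3 Ag^+(aq) + PO4^3-(aq)
Ksp = [Ag^+]^3[PO4^3-]
Precipitation begins when Q = Ksp. With [Ag^+] = 0.034 M:
1.0 × 10^-17 = (0.034)^3 × [PO4^3-]
[PO4^3-] = (1.0 × 10^-17 / 3.93 × 10^-5) = 2.5 × 10^-13 M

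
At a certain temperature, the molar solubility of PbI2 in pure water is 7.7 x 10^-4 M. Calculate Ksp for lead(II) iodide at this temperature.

PbI2(s) <=> Pb^2+(aq) + 2 I^-(aq)
Let s = molar solubility. Then [Pb^2+] = s and [I^-] = 2s.
Ksp = [Pb^2+][I^-]^2
Substituting: Ksp = s(2s)^2 = 4s^3
Ksp = 4 × (7.7 x 10^-4)^3 = 1.8 × 10^-9

Ksp ≈ 1.8 × 10^-9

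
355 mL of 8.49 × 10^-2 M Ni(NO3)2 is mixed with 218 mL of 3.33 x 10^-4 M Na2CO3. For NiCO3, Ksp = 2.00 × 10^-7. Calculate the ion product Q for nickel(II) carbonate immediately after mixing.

Q ≈ 6.66e-6

Total volume = 355 + 218 = 573 mL.
[Ni^2+] = 8.49 × 10^-2 × (355/573) = 5.260 × 10^-2 M
[CO3^2-] = 3.33 × 10^-4 × (218/573) = 1.267 × 10^-4 M
NiCO3(s) ⇌ Ni^2+ + CO3^2-, so Q = [Ni^2+][CO3^2-]
Q = (5.260 × 10^-2)(1.267 x 10^-4) = 6.66 × 10^-6
Q > Ksp, so NiCO3 will precipitate.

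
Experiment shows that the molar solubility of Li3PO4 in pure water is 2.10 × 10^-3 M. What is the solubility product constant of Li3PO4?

Li3PO4(s) ⇌ 3 Li^+ + PO4^3-
If s mol/L of Li3PO4 dissolves, [Li^+] = 3s and [PO4^3-] = s.
Ksp = [Li^+]^3[PO4^3-]
Substituting: Ksp = (3s)^3s = 27s^4
Ksp = 27 × (2.10 x 10^-3)^4 = 5.25 × 10^-10

5.25 × 10^-10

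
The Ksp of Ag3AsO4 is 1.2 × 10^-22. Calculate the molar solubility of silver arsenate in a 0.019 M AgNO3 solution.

s = 1.7 x 10^-17 M

Ag3AsO4(s) <=> 3 Ag^+ + AsO4^3-
Ksp = [Ag^+]^3[AsO4^3-]
If s mol/L dissolves here, [Ag^+] = 0.019 + 3s ≈ 0.019, [AsO4^3-] = s (since Ag^+ from AgNO3 dominates).
Ksp ≈ (0.019)^3 × s
s = 1.7 x 10^-17 M
Check: 3s = 5.2 x 10^-17 ≪ 0.019, so the approximation is valid.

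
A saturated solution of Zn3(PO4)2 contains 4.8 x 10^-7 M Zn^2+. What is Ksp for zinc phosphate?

1.1e-32

Zn3(PO4)2(s) ⇌ 3 Zn^2+ + 2 PO4^3-
Stoichiometry gives [PO4^3-] = (2/3)[Zn^2+] = 3.20 × 10^-7 M.
Ksp = [Zn^2+]^3[PO4^3-]^2
Ksp = (4.8 × 10^-7)^3 × (3.20 × 10^-7)^2 = 1.1 x 10^-32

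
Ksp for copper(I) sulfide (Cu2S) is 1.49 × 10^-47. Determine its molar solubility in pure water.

Cu2S(s) ⇌ 2 Cu^+(aq) + S^2-(aq)
Ksp = [Cu^+]^2[S^2-]
For each mole of Cu2S that dissolves: [Cu^+] = 2s, [S^2-] = s.
Substituting: Ksp = (2s)^2s = 4s^3
s^3 = 1.49 × 10^-47 / 4, so s = 1.55 × 10^-16 M

s ≈ 1.55 × 10^-16 M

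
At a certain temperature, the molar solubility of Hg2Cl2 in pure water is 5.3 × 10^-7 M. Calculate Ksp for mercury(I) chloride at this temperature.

6.0 × 10^-19

Hg2Cl2(s) <=> Hg2^2+(aq) + 2 Cl^-(aq)
Let s = molar solubility. Then [Hg2^2+] = s and [Cl^-] = 2s.
Ksp = [Hg2^2+][Cl^-]^2
So Ksp = s × (2s)^2 = 4s^3
Ksp = 4 × (5.3 × 10^-7)^3 = 6.0 x 10^-19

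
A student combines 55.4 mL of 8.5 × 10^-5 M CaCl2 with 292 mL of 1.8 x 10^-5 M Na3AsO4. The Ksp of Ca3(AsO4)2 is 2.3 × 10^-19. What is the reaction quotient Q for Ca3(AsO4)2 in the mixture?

Total volume = 55.4 + 292 = 347.4 mL.
[Ca^2+] = 8.5 × 10^-5 × (55.4/347.4) = 1.36 × 10^-5 M
[AsO4^3-] = 1.8 x 10^-5 × (292/347.4) = 1.51 × 10^-5 M
Ca3(AsO4)2(s) ⇌ 3 Ca^2+(aq) + 2 AsO4^3-(aq), so Q = [Ca^2+]^3[AsO4^3-]^2
Q = (1.36 × 10^-5)^3(1.51 × 10^-5)^2 = 5.7 × 10^-25
Q < Ksp, so no precipitate of Ca3(AsO4)2 forms.

5.7 x 10^-25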